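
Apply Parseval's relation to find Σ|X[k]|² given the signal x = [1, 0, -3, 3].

Parseval: Σ|x[n]|² = (1/N)Σ|X[k]|², so Σ|X[k]|² = N·Σ|x[n]|² = 4·19.0000

Σ|X[k]|² = N·Σ|x[n]|² = 4·19.0000 = 76.0000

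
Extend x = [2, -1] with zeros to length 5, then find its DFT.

Original 2-point DFT: [1, 3]
Zero-padded 5-point DFT provides frequency interpolation.

DFT_5([x, 0, ...]) = [1, 1.6910+0.9511i, 2.8090+0.5878i, 2.8090-0.5878i, 1.6910-0.9511i]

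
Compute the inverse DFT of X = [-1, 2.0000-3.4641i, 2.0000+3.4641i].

x[n] = (1/3) Σ(k=0 to 2) X[k] · e^(2πikn/3)

Computing each x[n]:
x[0] = 1
x[1] = 1
x[2] = -3

x = [1, 1, -3]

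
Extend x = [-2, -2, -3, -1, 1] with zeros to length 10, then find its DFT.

Original 5-point DFT: [-7, 0.9271+4.0287i, -2.4271-0.1388i, -2.4271+0.1388i, 0.9271-4.0287i]
Zero-padded 10-point DFT provides frequency interpolation.

DFT_10([x, 0, ...]) = [-7, -5.0451+4.3920i, 0.9271+4.0287i, 0.5451-1.4001i, -2.4271-0.1388i, -1, -2.4271+0.1388i, 0.5451+1.4001i, 0.9271-4.0287i, -5.0451-4.3920i]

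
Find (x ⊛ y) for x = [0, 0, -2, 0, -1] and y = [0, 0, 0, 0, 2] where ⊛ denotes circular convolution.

(x ⊛ y)[n] = Σ(m=0 to 4) x[m] · y[(n-m) mod 5]

Computing each output sample:
(x ⊛ y)[0] = 0
(x ⊛ y)[1] = -4
(x ⊛ y)[2] = 0
(x ⊛ y)[3] = -2
(x ⊛ y)[4] = 0

x ⊛ y = [0, -4, 0, -2, 0]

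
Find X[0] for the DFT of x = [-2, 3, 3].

X[0] = Σ(n=0 to 2) x[n] · ω_3^0 = Σ x[n]
= (-2) + (3) + (3)

X[0] = 4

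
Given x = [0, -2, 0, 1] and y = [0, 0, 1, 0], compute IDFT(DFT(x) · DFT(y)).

(x ⊛ y)[n] = Σ(m=0 to 3) x[m] · y[(n-m) mod 4]

Computing each output sample:
(x ⊛ y)[0] = 0
(x ⊛ y)[1] = 1
(x ⊛ y)[2] = 0
(x ⊛ y)[3] = -2

x ⊛ y = [0, 1, 0, -2]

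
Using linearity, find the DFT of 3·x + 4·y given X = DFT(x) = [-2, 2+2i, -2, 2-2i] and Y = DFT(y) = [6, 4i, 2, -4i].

By linearity: DFT(3x + 4y) = 3·DFT(x) + 4·DFT(y)
= 3·[-2, 2+2i, -2, 2-2i] + 4·[6, 4i, 2, -4i]

Computing element-wise:
Z[0] = 3·(-2) + 4·(6) = 18
Z[1] = 3·(2+2i) + 4·(4i) = 6+22i
Z[2] = 3·(-2) + 4·(2) = 2
Z[3] = 3·(2-2i) + 4·(-4i) = 6-22i

DFT(3x + 4y) = 3·X + 4·Y = [18, 6+22i, 2, 6-22i]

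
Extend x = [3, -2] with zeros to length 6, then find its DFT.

Original 2-point DFT: [1, 5]
Zero-padded 6-point DFT provides frequency interpolation.

DFT_6([x, 0, ...]) = [1, 2.0000+1.7321i, 4.0000+1.7321i, 5, 4.0000-1.7321i, 2.0000-1.7321i]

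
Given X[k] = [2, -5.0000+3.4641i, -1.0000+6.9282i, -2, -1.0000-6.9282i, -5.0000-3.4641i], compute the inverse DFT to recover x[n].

x[n] = (1/6) Σ(k=0 to 5) X[k] · e^(2πikn/6)

Computing each x[n]:
x[0] = -2
x[1] = -3
x[2] = 2
x[3] = 2
x[4] = 0
x[5] = 3

x = [-2, -3, 2, 2, 0, 3]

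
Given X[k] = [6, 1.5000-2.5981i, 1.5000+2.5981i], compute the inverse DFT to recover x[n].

x[n] = (1/3) Σ(k=0 to 2) X[k] · e^(2πikn/3)

Computing each x[n]:
x[0] = 3
x[1] = 3
x[2] = 0

x = [3, 3, 0]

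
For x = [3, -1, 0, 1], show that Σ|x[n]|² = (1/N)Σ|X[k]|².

Time domain:
Σ|x[n]|² = |3|² + |-1|² + |0|² + |1|² = 11.0000

Frequency domain:
(1/4)Σ|X[k]|² = (1/4)(|3|² + |3+2i|² + |3|² + |3-2i|²) = (1/4)·44.0000 = 11.0000

Both sides agree, confirming Parseval's theorem.

Σ|x[n]|² = (1/N)Σ|X[k]|² = 11.0000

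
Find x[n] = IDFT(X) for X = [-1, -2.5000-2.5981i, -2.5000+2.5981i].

x[n] = (1/3) Σ(k=0 to 2) X[k] · e^(2πikn/3)

Computing each x[n]:
x[0] = -2
x[1] = 2
x[2] = -1

x = [-2, 2, -1]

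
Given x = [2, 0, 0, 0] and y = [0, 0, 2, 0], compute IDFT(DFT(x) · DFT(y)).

(x ⊛ y)[n] = Σ(m=0 to 3) x[m] · y[(n-m) mod 4]

Computing each output sample:
(x ⊛ y)[0] = 0
(x ⊛ y)[1] = 0
(x ⊛ y)[2] = 4
(x ⊛ y)[3] = 0

x ⊛ y = [0, 0, 4, 0]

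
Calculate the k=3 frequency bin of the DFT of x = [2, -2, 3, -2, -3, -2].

X[3] = Σ(n=0 to 5) x[n] · ω_6^(3n) where ω_6 = e^(-2πi/6)
= (2)·ω_6^0 + (-2)·ω_6^3 + (3)·ω_6^6 + (-2)·ω_6^9 + (-3)·ω_6^12 + (-2)·ω_6^15

X[3] = 8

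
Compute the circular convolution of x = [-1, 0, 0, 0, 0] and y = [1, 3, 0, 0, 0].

(x ⊛ y)[n] = Σ(m=0 to 4) x[m] · y[(n-m) mod 5]

Computing each output sample:
(x ⊛ y)[0] = -1
(x ⊛ y)[1] = -3
(x ⊛ y)[2] = 0
(x ⊛ y)[3] = 0
(x ⊛ y)[4] = 0

x ⊛ y = [-1, -3, 0, 0, 0]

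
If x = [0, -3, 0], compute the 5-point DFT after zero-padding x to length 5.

Original 3-point DFT: [-3, 1.5000+2.5981i, 1.5000-2.5981i]
Zero-padded 5-point DFT provides frequency interpolation.

DFT_5([x, 0, ...]) = [-3, -0.9271+2.8532i, 2.4271+1.7634i, 2.4271-1.7634i, -0.9271-2.8532i]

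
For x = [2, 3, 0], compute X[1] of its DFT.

X[1] = Σ(n=0 to 2) x[n] · ω_3^(1n) where ω_3 = e^(-2πi/3)
= (2)·ω_3^0 + (3)·ω_3^1 + (0)·ω_3^2

X[1] = 0.5000-2.5981i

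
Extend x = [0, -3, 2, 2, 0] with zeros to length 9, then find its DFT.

Original 5-point DFT: [1, -4.1631+2.8532i, 3.6631+1.7634i, 3.6631-1.7634i, -4.1631-2.8532i]
Zero-padded 9-point DFT provides frequency interpolation.

DFT_9([x, 0, ...]) = [1, -2.9508-1.7733i, -3.4003+4.0024i, 2.5000+4.3301i, 3.3512+0.5796i, 3.3512-0.5796i, 2.5000-4.3301i, -3.4003-4.0024i, -2.9508+1.7733i]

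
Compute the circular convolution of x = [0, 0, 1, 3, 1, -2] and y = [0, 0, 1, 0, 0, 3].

(x ⊛ y)[n] = Σ(m=0 to 5) x[m] · y[(n-m) mod 6]

Computing each output sample:
(x ⊛ y)[0] = 1
(x ⊛ y)[1] = 1
(x ⊛ y)[2] = 9
(x ⊛ y)[3] = 3
(x ⊛ y)[4] = -5
(x ⊛ y)[5] = 3

x ⊛ y = [1, 1, 9, 3, -5, 3]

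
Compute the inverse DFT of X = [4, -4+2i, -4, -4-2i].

x[n] = (1/4) Σ(k=0 to 3) X[k] · e^(2πikn/4)

Computing each x[n]:
x[0] = -2
x[1] = 1
x[2] = 2
x[3] = 3

x = [-2, 1, 2, 3]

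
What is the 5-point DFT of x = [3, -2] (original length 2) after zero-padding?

Original 2-point DFT: [1, 5]
Zero-padded 5-point DFT provides frequency interpolation.

DFT_5([x, 0, ...]) = [1, 2.3820+1.9021i, 4.6180+1.1756i, 4.6180-1.1756i, 2.3820-1.9021i]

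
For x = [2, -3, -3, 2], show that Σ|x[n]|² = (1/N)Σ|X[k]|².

Time domain:
Σ|x[n]|² = |2|² + |-3|² + |-3|² + |2|² = 26.0000

Frequency domain:
(1/4)Σ|X[k]|² = (1/4)(|-2|² + |5+5i|² + |0|² + |5-5i|²) = (1/4)·104.0000 = 26.0000

Both sides agree, confirming Parseval's theorem.

Σ|x[n]|² = (1/N)Σ|X[k]|² = 26.0000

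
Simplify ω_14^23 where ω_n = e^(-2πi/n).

Since ω_14^14 = 1, powers reduce modulo 14.
23 mod 14 = 9
So ω_14^23 = ω_14^9 = e^(-2πi·9/14)

ω_14^23 = ω_14^9 = -0.6235+0.7818i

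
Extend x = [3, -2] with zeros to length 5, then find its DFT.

Original 2-point DFT: [1, 5]
Zero-padded 5-point DFT provides frequency interpolation.

DFT_5([x, 0, ...]) = [1, 2.3820+1.9021i, 4.6180+1.1756i, 4.6180-1.1756i, 2.3820-1.9021i]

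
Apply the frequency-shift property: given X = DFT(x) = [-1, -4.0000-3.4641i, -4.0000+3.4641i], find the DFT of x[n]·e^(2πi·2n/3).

Modulation property: DFT(ω_3^(-2n)·x[n]) = X[(k-2) mod 3], so circularly shift X by 2 positions.

X[k-2] = [-4.0000-3.4641i, -4.0000+3.4641i, -1]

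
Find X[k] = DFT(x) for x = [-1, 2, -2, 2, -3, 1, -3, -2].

X[k] = Σ(n=0 to 7) x[n] · ω_8^(nk)
where ω_8 = e^(-2πi/8)

Computing each X[k]:
X[0] = -6
X[1] = -0.1213-4.5355i
X[2] = 1-3i
X[3] = 4.1213-2.5355i
X[4] = -12
X[5] = 4.1213+2.5355i
X[6] = 1+3i
X[7] = -0.1213+4.5355i

X = [-6, -0.1213-4.5355i, 1-3i, 4.1213-2.5355i, -12, 4.1213+2.5355i, 1+3i, -0.1213+4.5355i]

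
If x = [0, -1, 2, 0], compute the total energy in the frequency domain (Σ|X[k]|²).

Parseval: Σ|x[n]|² = (1/N)Σ|X[k]|², so Σ|X[k]|² = N·Σ|x[n]|² = 4·5.0000

Σ|X[k]|² = N·Σ|x[n]|² = 4·5.0000 = 20.0000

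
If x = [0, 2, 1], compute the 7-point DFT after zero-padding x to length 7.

Original 3-point DFT: [3, -1.5000-0.8660i, -1.5000+0.8660i]
Zero-padded 7-point DFT provides frequency interpolation.

DFT_7([x, 0, ...]) = [3, 1.0245-2.5386i, -1.3460-1.5160i, -1.1784-0.0859i, -1.1784+0.0859i, -1.3460+1.5160i, 1.0245+2.5386i]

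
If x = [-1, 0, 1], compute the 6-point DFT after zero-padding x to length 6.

Original 3-point DFT: [0, -1.5000+0.8660i, -1.5000-0.8660i]
Zero-padded 6-point DFT provides frequency interpolation.

DFT_6([x, 0, ...]) = [0, -1.5000-0.8660i, -1.5000+0.8660i, 0, -1.5000-0.8660i, -1.5000+0.8660i]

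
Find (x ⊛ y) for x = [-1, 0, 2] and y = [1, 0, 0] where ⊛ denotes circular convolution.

(x ⊛ y)[n] = Σ(m=0 to 2) x[m] · y[(n-m) mod 3]

Computing each output sample:
(x ⊛ y)[0] = -1
(x ⊛ y)[1] = 0
(x ⊛ y)[2] = 2

x ⊛ y = [-1, 0, 2]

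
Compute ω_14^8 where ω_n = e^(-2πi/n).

ω_14^8 = e^(-2πi·8/14)
= cos(-2π·8/14) + i·sin(-2π·8/14)
= cos(-16π/14) + i·sin(-16π/14)

ω_14^8 = cos(-16π/14) + i·sin(-16π/14) = -0.9010+0.4339i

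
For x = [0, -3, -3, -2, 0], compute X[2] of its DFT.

X[2] = Σ(n=0 to 4) x[n] · ω_5^(2n) where ω_5 = e^(-2πi/5)
= (0)·ω_5^0 + (-3)·ω_5^2 + (-3)·ω_5^4 + (-2)·ω_5^6 + (0)·ω_5^8

X[2] = 0.8820+0.8123i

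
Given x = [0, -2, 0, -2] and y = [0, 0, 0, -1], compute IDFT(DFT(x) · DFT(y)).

(x ⊛ y)[n] = Σ(m=0 to 3) x[m] · y[(n-m) mod 4]

Computing each output sample:
(x ⊛ y)[0] = 2
(x ⊛ y)[1] = 0
(x ⊛ y)[2] = 2
(x ⊛ y)[3] = 0

x ⊛ y = [2, 0, 2, 0]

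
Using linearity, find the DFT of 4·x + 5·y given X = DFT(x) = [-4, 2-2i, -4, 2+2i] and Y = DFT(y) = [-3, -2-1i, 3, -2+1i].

By linearity: DFT(4x + 5y) = 4·DFT(x) + 5·DFT(y)
= 4·[-4, 2-2i, -4, 2+2i] + 5·[-3, -2-1i, 3, -2+1i]

Computing element-wise:
Z[0] = 4·(-4) + 5·(-3) = -31
Z[1] = 4·(2-2i) + 5·(-2-1i) = -2-13i
Z[2] = 4·(-4) + 5·(3) = -1
Z[3] = 4·(2+2i) + 5·(-2+1i) = -2+13i

DFT(4x + 5y) = 4·X + 5·Y = [-31, -2-13i, -1, -2+13i]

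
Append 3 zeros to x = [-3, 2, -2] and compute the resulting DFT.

Original 3-point DFT: [-3, -3.0000-3.4641i, -3.0000+3.4641i]
Zero-padded 6-point DFT provides frequency interpolation.

DFT_6([x, 0, ...]) = [-3, -1, -3.0000-3.4641i, -7, -3.0000+3.4641i, -1]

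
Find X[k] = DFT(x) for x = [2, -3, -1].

X[k] = Σ(n=0 to 2) x[n] · ω_3^(nk)
where ω_3 = e^(-2πi/3)

Computing each X[k]:
X[0] = -2
X[1] = 4.0000+1.7321i
X[2] = 4.0000-1.7321i

X = [-2, 4.0000+1.7321i, 4.0000-1.7321i]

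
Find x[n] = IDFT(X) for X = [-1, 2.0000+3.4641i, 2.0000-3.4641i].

x[n] = (1/3) Σ(k=0 to 2) X[k] · e^(2πikn/3)

Computing each x[n]:
x[0] = 1
x[1] = -3
x[2] = 1

x = [1, -3, 1]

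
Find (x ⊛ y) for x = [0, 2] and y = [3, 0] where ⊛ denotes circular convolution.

(x ⊛ y)[n] = Σ(m=0 to 1) x[m] · y[(n-m) mod 2]

Computing each output sample:
(x ⊛ y)[0] = 0
(x ⊛ y)[1] = 6

x ⊛ y = [0, 6]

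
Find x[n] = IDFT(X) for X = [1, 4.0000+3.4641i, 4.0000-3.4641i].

x[n] = (1/3) Σ(k=0 to 2) X[k] · e^(2πikn/3)

Computing each x[n]:
x[0] = 3
x[1] = -3
x[2] = 1

x = [3, -3, 1]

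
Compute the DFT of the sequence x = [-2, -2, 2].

X[k] = Σ(n=0 to 2) x[n] · ω_3^(nk)
where ω_3 = e^(-2πi/3)

Computing each X[k]:
X[0] = -2
X[1] = -2.0000+3.4641i
X[2] = -2.0000-3.4641i

X = [-2, -2.0000+3.4641i, -2.0000-3.4641i]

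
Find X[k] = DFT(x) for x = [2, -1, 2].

X[k] = Σ(n=0 to 2) x[n] · ω_3^(nk)
where ω_3 = e^(-2πi/3)

Computing each X[k]:
X[0] = 3
X[1] = 1.5000+2.5981i
X[2] = 1.5000-2.5981i

X = [3, 1.5000+2.5981i, 1.5000-2.5981i]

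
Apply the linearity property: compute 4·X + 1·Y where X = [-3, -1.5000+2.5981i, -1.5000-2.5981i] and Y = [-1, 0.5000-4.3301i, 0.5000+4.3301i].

By linearity: DFT(4x + 1y) = 4·DFT(x) + 1·DFT(y)
= 4·[-3, -1.5000+2.5981i, -1.5000-2.5981i] + 1·[-1, 0.5000-4.3301i, 0.5000+4.3301i]

Computing element-wise:
Z[0] = 4·(-3) + 1·(-1) = -13
Z[1] = 4·(-1.5000+2.5981i) + 1·(0.5000-4.3301i) = -5.5000+6.0623i
Z[2] = 4·(-1.5000-2.5981i) + 1·(0.5000+4.3301i) = -5.5000-6.0623i

DFT(4x + 1y) = 4·X + 1·Y = [-13, -5.5000+6.0623i, -5.5000-6.0623i]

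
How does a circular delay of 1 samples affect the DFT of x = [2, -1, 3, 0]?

Time shift by 1: X_shifted[k] = ω_4^(1k) · X[k]
Shifted x = [0, 2, -1, 3]

DFT(x[n-1]) = [4, 1+1i, -6, 1-1i]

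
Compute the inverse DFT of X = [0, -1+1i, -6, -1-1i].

x[n] = (1/4) Σ(k=0 to 3) X[k] · e^(2πikn/4)

Computing each x[n]:
x[0] = -2
x[1] = 1
x[2] = -1
x[3] = 2

x = [-2, 1, -1, 2]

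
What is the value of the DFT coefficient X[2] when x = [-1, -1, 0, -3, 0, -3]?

X[2] = Σ(n=0 to 5) x[n] · ω_6^(2n) where ω_6 = e^(-2πi/6)
= (-1)·ω_6^0 + (-1)·ω_6^2 + (0)·ω_6^4 + (-3)·ω_6^6 + (0)·ω_6^8 + (-3)·ω_6^10

X[2] = -2.0000-1.7321i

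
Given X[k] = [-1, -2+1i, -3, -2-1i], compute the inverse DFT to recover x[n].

x[n] = (1/4) Σ(k=0 to 3) X[k] · e^(2πikn/4)

Computing each x[n]:
x[0] = -2
x[1] = 0
x[2] = 0
x[3] = 1

x = [-2, 0, 0, 1]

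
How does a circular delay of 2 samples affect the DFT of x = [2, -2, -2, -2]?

Time shift by 2: X_shifted[k] = ω_4^(2k) · X[k]
Shifted x = [-2, -2, 2, -2]

DFT(x[n-2]) = [-4, -4, 4, -4]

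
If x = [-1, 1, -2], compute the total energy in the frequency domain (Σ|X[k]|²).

Parseval: Σ|x[n]|² = (1/N)Σ|X[k]|², so Σ|X[k]|² = N·Σ|x[n]|² = 3·6.0000

Σ|X[k]|² = N·Σ|x[n]|² = 3·6.0000 = 18.0000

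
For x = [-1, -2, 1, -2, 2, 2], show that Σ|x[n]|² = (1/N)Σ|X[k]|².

Time domain:
Σ|x[n]|² = |-1|² + |-2|² + |1|² + |-2|² + |2|² + |2|² = 18.0000

Frequency domain:
(1/6)Σ|X[k]|² = (1/6)(|0|² + |-0.5000+4.3301i|² + |-4.5000+2.5981i|² + |4|² + |-4.5000-2.5981i|² + |-0.5000-4.3301i|²) = (1/6)·108.0000 = 18.0000

Both sides agree, confirming Parseval's theorem.

Σ|x[n]|² = (1/N)Σ|X[k]|² = 18.0000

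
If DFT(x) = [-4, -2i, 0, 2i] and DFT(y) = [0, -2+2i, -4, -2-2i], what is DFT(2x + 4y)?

By linearity: DFT(2x + 4y) = 2·DFT(x) + 4·DFT(y)
= 2·[-4, -2i, 0, 2i] + 4·[0, -2+2i, -4, -2-2i]

Computing element-wise:
Z[0] = 2·(-4) + 4·(0) = -8
Z[1] = 2·(-2i) + 4·(-2+2i) = -8+4i
Z[2] = 2·(0) + 4·(-4) = -16
Z[3] = 2·(2i) + 4·(-2-2i) = -8-4i

DFT(2x + 4y) = 2·X + 4·Y = [-8, -8+4i, -16, -8-4i]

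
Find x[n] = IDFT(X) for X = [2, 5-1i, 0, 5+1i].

x[n] = (1/4) Σ(k=0 to 3) X[k] · e^(2πikn/4)

Computing each x[n]:
x[0] = 3
x[1] = 1
x[2] = -2
x[3] = 0

x = [3, 1, -2, 0]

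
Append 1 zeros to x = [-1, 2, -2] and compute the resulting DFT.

Original 3-point DFT: [-1, -1.0000-3.4641i, -1.0000+3.4641i]
Zero-padded 4-point DFT provides frequency interpolation.

DFT_4([x, 0, ...]) = [-1, 1-2i, -5, 1+2i]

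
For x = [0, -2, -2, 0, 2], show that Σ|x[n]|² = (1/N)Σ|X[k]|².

Time domain:
Σ|x[n]|² = |0|² + |-2|² + |-2|² + |0|² + |2|² = 12.0000

Frequency domain:
(1/5)Σ|X[k]|² = (1/5)(|-2|² + |1.6180+4.9798i|² + |-0.6180+0.4490i|² + |-0.6180-0.4490i|² + |1.6180-4.9798i|²) = (1/5)·60.0000 = 12.0000

Both sides agree, confirming Parseval's theorem.

Σ|x[n]|² = (1/N)Σ|X[k]|² = 12.0000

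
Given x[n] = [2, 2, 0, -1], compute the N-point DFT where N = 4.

X[k] = Σ(n=0 to 3) x[n] · ω_4^(nk)
where ω_4 = e^(-2πi/4)

Computing each X[k]:
X[0] = 3
X[1] = 2-3i
X[2] = 1
X[3] = 2+3i

X = [3, 2-3i, 1, 2+3i]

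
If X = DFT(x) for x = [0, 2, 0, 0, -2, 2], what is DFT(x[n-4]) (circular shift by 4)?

Time shift by 4: X_shifted[k] = ω_6^(4k) · X[k]
Shifted x = [0, 0, -2, 2, 0, 2]

DFT(x[n-4]) = [2, 3.4641i, 2, -6, 2, -3.4641i]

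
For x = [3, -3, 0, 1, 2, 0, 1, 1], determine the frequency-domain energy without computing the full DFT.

Parseval: Σ|x[n]|² = (1/N)Σ|X[k]|², so Σ|X[k]|² = N·Σ|x[n]|² = 8·25.0000

Σ|X[k]|² = N·Σ|x[n]|² = 8·25.0000 = 200.0000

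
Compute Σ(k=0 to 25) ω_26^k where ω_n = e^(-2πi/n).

Sum of all nth roots of unity equals 0 for n > 1 (geometric series with r ≠ 1).

0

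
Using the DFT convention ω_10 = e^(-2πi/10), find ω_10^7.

ω_10^7 = e^(-2πi·7/10)
= cos(-2π·7/10) + i·sin(-2π·7/10)
= cos(-14π/10) + i·sin(-14π/10)

ω_10^7 = cos(-14π/10) + i·sin(-14π/10) = -0.3090+0.9511i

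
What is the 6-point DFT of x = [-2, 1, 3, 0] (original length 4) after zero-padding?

Original 4-point DFT: [2, -5-1i, 0, -5+1i]
Zero-padded 6-point DFT provides frequency interpolation.

DFT_6([x, 0, ...]) = [2, -3.0000-3.4641i, -4.0000+1.7321i, 0, -4.0000-1.7321i, -3.0000+3.4641i]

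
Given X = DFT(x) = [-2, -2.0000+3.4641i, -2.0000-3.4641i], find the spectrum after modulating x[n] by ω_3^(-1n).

Modulation property: DFT(ω_3^(-1n)·x[n]) = X[(k-1) mod 3], so circularly shift X by 1 positions.

X[k-1] = [-2.0000-3.4641i, -2, -2.0000+3.4641i]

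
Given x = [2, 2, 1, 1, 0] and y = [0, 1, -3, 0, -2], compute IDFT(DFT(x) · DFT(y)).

(x ⊛ y)[n] = Σ(m=0 to 4) x[m] · y[(n-m) mod 5]

Computing each output sample:
(x ⊛ y)[0] = -7
(x ⊛ y)[1] = 0
(x ⊛ y)[2] = -6
(x ⊛ y)[3] = -5
(x ⊛ y)[4] = -6

x ⊛ y = [-7, 0, -6, -5, -6]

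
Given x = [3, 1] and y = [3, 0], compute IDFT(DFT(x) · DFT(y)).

(x ⊛ y)[n] = Σ(m=0 to 1) x[m] · y[(n-m) mod 2]

Computing each output sample:
(x ⊛ y)[0] = 9
(x ⊛ y)[1] = 3

x ⊛ y = [9, 3]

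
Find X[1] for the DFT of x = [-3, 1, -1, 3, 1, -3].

X[1] = Σ(n=0 to 5) x[n] · ω_6^(1n) where ω_6 = e^(-2πi/6)
= (-3)·ω_6^0 + (1)·ω_6^1 + (-1)·ω_6^2 + (3)·ω_6^3 + (1)·ω_6^4 + (-3)·ω_6^5

X[1] = -7.0000-1.7321i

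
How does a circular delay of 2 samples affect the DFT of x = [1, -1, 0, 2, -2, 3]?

Time shift by 2: X_shifted[k] = ω_6^(2k) · X[k]
Shifted x = [-2, 3, 1, -1, 0, 2]

DFT(x[n-2]) = [3, 1.0000-1.7321i, -6, -5, -6, 1.0000+1.7321i]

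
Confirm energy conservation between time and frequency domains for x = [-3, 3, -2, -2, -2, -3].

Time domain:
Σ|x[n]|² = |-3|² + |3|² + |-2|² + |-2|² + |-2|² + |-3|² = 39.0000

Frequency domain:
(1/6)Σ|X[k]|² = (1/6)(|-9|² + |1.0000-5.1962i|² + |-3.0000-5.1962i|² + |-5|² + |-3.0000+5.1962i|² + |1.0000+5.1962i|²) = (1/6)·234.0000 = 39.0000

Both sides agree, confirming Parseval's theorem.

Σ|x[n]|² = (1/N)Σ|X[k]|² = 39.0000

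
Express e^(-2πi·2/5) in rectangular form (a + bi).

ω_5^2 = e^(-2πi·2/5)
= cos(-2π·2/5) + i·sin(-2π·2/5)
= cos(-4π/5) + i·sin(-4π/5)

ω_5^2 = cos(-4π/5) + i·sin(-4π/5) = -0.8090-0.5878i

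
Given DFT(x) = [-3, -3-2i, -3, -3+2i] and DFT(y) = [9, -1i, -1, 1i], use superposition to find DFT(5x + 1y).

By linearity: DFT(5x + 1y) = 5·DFT(x) + 1·DFT(y)
= 5·[-3, -3-2i, -3, -3+2i] + 1·[9, -1i, -1, 1i]

Computing element-wise:
Z[0] = 5·(-3) + 1·(9) = -6
Z[1] = 5·(-3-2i) + 1·(-1i) = -15-11i
Z[2] = 5·(-3) + 1·(-1) = -16
Z[3] = 5·(-3+2i) + 1·(1i) = -15+11i

DFT(5x + 1y) = 5·X + 1·Y = [-6, -15-11i, -16, -15+11i]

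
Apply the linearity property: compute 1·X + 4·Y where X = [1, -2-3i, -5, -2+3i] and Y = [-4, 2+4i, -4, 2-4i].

By linearity: DFT(1x + 4y) = 1·DFT(x) + 4·DFT(y)
= 1·[1, -2-3i, -5, -2+3i] + 4·[-4, 2+4i, -4, 2-4i]

Computing element-wise:
Z[0] = 1·(1) + 4·(-4) = -15
Z[1] = 1·(-2-3i) + 4·(2+4i) = 6+13i
Z[2] = 1·(-5) + 4·(-4) = -21
Z[3] = 1·(-2+3i) + 4·(2-4i) = 6-13i

DFT(1x + 4y) = 1·X + 4·Y = [-15, 6+13i, -21, 6-13i]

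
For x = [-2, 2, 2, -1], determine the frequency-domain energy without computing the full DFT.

Parseval: Σ|x[n]|² = (1/N)Σ|X[k]|², so Σ|X[k]|² = N·Σ|x[n]|² = 4·13.0000

Σ|X[k]|² = N·Σ|x[n]|² = 4·13.0000 = 52.0000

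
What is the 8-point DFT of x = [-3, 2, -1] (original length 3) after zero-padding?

Original 3-point DFT: [-2, -3.5000-2.5981i, -3.5000+2.5981i]
Zero-padded 8-point DFT provides frequency interpolation.

DFT_8([x, 0, ...]) = [-2, -1.5858-0.4142i, -2-2i, -4.4142-2.4142i, -6, -4.4142+2.4142i, -2+2i, -1.5858+0.4142i]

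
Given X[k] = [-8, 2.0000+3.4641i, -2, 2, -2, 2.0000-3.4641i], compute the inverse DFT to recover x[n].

x[n] = (1/6) Σ(k=0 to 5) X[k] · e^(2πikn/6)

Computing each x[n]:
x[0] = -1
x[1] = -2
x[2] = -2
x[3] = -3
x[4] = 0
x[5] = 0

x = [-1, -2, -2, -3, 0, 0]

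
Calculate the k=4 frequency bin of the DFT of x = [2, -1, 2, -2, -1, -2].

X[4] = Σ(n=0 to 5) x[n] · ω_6^(4n) where ω_6 = e^(-2πi/6)
= (2)·ω_6^0 + (-1)·ω_6^4 + (2)·ω_6^8 + (-2)·ω_6^12 + (-1)·ω_6^16 + (-2)·ω_6^20

X[4] = 1.0000-1.7321i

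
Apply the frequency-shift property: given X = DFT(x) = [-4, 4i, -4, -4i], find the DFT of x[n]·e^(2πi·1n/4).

Modulation property: DFT(ω_4^(-1n)·x[n]) = X[(k-1) mod 4], so circularly shift X by 1 positions.

X[k-1] = [-4i, -4, 4i, -4]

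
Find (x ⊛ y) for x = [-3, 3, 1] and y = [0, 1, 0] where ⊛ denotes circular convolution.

(x ⊛ y)[n] = Σ(m=0 to 2) x[m] · y[(n-m) mod 3]

Computing each output sample:
(x ⊛ y)[0] = 1
(x ⊛ y)[1] = -3
(x ⊛ y)[2] = 3

x ⊛ y = [1, -3, 3]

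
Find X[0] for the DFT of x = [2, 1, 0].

X[0] = Σ(n=0 to 2) x[n] · ω_3^0 = Σ x[n]
= (2) + (1) + (0)

X[0] = 3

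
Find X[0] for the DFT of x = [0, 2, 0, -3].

X[0] = Σ(n=0 to 3) x[n] · ω_4^0 = Σ x[n]
= (0) + (2) + (0) + (-3)

X[0] = -1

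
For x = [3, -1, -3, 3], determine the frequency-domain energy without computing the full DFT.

Parseval: Σ|x[n]|² = (1/N)Σ|X[k]|², so Σ|X[k]|² = N·Σ|x[n]|² = 4·28.0000

Σ|X[k]|² = N·Σ|x[n]|² = 4·28.0000 = 112.0000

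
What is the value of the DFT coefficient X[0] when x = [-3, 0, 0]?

X[0] = Σ(n=0 to 2) x[n] · ω_3^0 = Σ x[n]
= (-3) + (0) + (0)

X[0] = -3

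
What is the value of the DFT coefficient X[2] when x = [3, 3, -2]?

X[2] = Σ(n=0 to 2) x[n] · ω_3^(2n) where ω_3 = e^(-2πi/3)
= (3)·ω_3^0 + (3)·ω_3^2 + (-2)·ω_3^4

X[2] = 2.5000+4.3301i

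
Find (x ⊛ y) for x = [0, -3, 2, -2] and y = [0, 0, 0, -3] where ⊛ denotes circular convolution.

(x ⊛ y)[n] = Σ(m=0 to 3) x[m] · y[(n-m) mod 4]

Computing each output sample:
(x ⊛ y)[0] = 9
(x ⊛ y)[1] = -6
(x ⊛ y)[2] = 6
(x ⊛ y)[3] = 0

x ⊛ y = [9, -6, 6, 0]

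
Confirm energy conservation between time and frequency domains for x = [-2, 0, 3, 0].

Time domain:
Σ|x[n]|² = |-2|² + |0|² + |3|² + |0|² = 13.0000

Frequency domain:
(1/4)Σ|X[k]|² = (1/4)(|1|² + |-5|² + |1|² + |-5|²) = (1/4)·52.0000 = 13.0000

Both sides agree, confirming Parseval's theorem.

Σ|x[n]|² = (1/N)Σ|X[k]|² = 13.0000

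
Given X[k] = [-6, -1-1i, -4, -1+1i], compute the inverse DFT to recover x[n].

x[n] = (1/4) Σ(k=0 to 3) X[k] · e^(2πikn/4)

Computing each x[n]:
x[0] = -3
x[1] = 0
x[2] = -2
x[3] = -1

x = [-3, 0, -2, -1]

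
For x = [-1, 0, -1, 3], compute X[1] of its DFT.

X[1] = Σ(n=0 to 3) x[n] · ω_4^(1n) where ω_4 = e^(-2πi/4)
= (-1)·ω_4^0 + (0)·ω_4^1 + (-1)·ω_4^2 + (3)·ω_4^3

X[1] = 3i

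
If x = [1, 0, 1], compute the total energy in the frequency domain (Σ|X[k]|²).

Parseval: Σ|x[n]|² = (1/N)Σ|X[k]|², so Σ|X[k]|² = N·Σ|x[n]|² = 3·2.0000

Σ|X[k]|² = N·Σ|x[n]|² = 3·2.0000 = 6.0000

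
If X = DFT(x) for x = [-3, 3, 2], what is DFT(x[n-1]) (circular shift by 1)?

Time shift by 1: X_shifted[k] = ω_3^(1k) · X[k]
Shifted x = [2, -3, 3]

DFT(x[n-1]) = [2, 2.0000+5.1962i, 2.0000-5.1962i]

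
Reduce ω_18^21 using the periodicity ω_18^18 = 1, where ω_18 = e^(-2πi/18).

Since ω_18^18 = 1, powers reduce modulo 18.
21 mod 18 = 3
So ω_18^21 = ω_18^3 = e^(-2πi·3/18)

ω_18^21 = ω_18^3 = 0.5000-0.8660i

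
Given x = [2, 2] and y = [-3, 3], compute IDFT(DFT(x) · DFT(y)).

(x ⊛ y)[n] = Σ(m=0 to 1) x[m] · y[(n-m) mod 2]

Computing each output sample:
(x ⊛ y)[0] = 0
(x ⊛ y)[1] = 0

x ⊛ y = [0, 0]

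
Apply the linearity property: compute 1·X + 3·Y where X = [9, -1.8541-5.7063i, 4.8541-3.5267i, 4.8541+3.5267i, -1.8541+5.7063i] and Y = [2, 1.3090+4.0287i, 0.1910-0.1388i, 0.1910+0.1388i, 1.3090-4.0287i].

By linearity: DFT(1x + 3y) = 1·DFT(x) + 3·DFT(y)
= 1·[9, -1.8541-5.7063i, 4.8541-3.5267i, 4.8541+3.5267i, -1.8541+5.7063i] + 3·[2, 1.3090+4.0287i, 0.1910-0.1388i, 0.1910+0.1388i, 1.3090-4.0287i]

Computing element-wise:
Z[0] = 1·(9) + 3·(2) = 15
Z[1] = 1·(-1.8541-5.7063i) + 3·(1.3090+4.0287i) = 2.0729+6.3798i
Z[2] = 1·(4.8541-3.5267i) + 3·(0.1910-0.1388i) = 5.4271-3.9431i
Z[3] = 1·(4.8541+3.5267i) + 3·(0.1910+0.1388i) = 5.4271+3.9431i
Z[4] = 1·(-1.8541+5.7063i) + 3·(1.3090-4.0287i) = 2.0729-6.3798i

DFT(1x + 3y) = 1·X + 3·Y = [15, 2.0729+6.3798i, 5.4271-3.9431i, 5.4271+3.9431i, 2.0729-6.3798i]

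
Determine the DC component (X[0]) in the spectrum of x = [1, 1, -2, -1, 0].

X[0] = Σ(n=0 to 4) x[n] · ω_5^0 = Σ x[n]
= (1) + (1) + (-2) + (-1) + (0)

X[0] = -1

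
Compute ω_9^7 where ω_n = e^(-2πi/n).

ω_9^7 = e^(-2πi·7/9)
= cos(-2π·7/9) + i·sin(-2π·7/9)
= cos(-14π/9) + i·sin(-14π/9)

ω_9^7 = cos(-14π/9) + i·sin(-14π/9) = 0.1736+0.9848i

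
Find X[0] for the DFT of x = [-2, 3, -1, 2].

X[0] = Σ(n=0 to 3) x[n] · ω_4^0 = Σ x[n]
= (-2) + (3) + (-1) + (2)

X[0] = 2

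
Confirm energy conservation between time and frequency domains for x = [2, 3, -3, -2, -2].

Time domain:
Σ|x[n]|² = |2|² + |3|² + |-3|² + |-2|² + |-2|² = 30.0000

Frequency domain:
(1/5)Σ|X[k]|² = (1/5)(|-2|² + |6.3541-4.1675i|² + |-0.3541-3.8900i|² + |-0.3541+3.8900i|² + |6.3541+4.1675i|²) = (1/5)·150.0000 = 30.0000

Both sides agree, confirming Parseval's theorem.

Σ|x[n]|² = (1/N)Σ|X[k]|² = 30.0000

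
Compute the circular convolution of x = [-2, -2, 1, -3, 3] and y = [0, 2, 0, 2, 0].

(x ⊛ y)[n] = Σ(m=0 to 4) x[m] · y[(n-m) mod 5]

Computing each output sample:
(x ⊛ y)[0] = 8
(x ⊛ y)[1] = -10
(x ⊛ y)[2] = 2
(x ⊛ y)[3] = -2
(x ⊛ y)[4] = -10

x ⊛ y = [8, -10, 2, -2, -10]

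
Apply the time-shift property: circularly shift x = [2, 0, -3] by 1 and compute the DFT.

Time shift by 1: X_shifted[k] = ω_3^(1k) · X[k]
Shifted x = [-3, 2, 0]

DFT(x[n-1]) = [-1, -4.0000-1.7321i, -4.0000+1.7321i]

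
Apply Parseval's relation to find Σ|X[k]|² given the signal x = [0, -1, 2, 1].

Parseval: Σ|x[n]|² = (1/N)Σ|X[k]|², so Σ|X[k]|² = N·Σ|x[n]|² = 4·6.0000

Σ|X[k]|² = N·Σ|x[n]|² = 4·6.0000 = 24.0000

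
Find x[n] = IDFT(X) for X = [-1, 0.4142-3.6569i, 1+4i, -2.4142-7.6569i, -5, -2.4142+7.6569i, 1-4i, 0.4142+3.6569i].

x[n] = (1/8) Σ(k=0 to 7) X[k] · e^(2πikn/8)

Computing each x[n]:
x[0] = -1
x[1] = 2
x[2] = -2
x[3] = 3
x[4] = 0
x[5] = -3
x[6] = 0
x[7] = 0

x = [-1, 2, -2, 3, 0, -3, 0, 0]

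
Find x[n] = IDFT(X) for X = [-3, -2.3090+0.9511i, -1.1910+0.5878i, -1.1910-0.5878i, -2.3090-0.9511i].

x[n] = (1/5) Σ(k=0 to 4) X[k] · e^(2πikn/5)

Computing each x[n]:
x[0] = -2
x[1] = -1
x[2] = 0
x[3] = 0
x[4] = 0

x = [-2, -1, 0, 0, 0]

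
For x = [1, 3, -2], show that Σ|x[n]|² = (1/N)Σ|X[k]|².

Time domain:
Σ|x[n]|² = |1|² + |3|² + |-2|² = 14.0000

Frequency domain:
(1/3)Σ|X[k]|² = (1/3)(|2|² + |0.5000-4.3301i|² + |0.5000+4.3301i|²) = (1/3)·42.0000 = 14.0000

Both sides agree, confirming Parseval's theorem.

Σ|x[n]|² = (1/N)Σ|X[k]|² = 14.0000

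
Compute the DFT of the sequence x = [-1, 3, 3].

X[k] = Σ(n=0 to 2) x[n] · ω_3^(nk)
where ω_3 = e^(-2πi/3)

Computing each X[k]:
X[0] = 5
X[1] = -4
X[2] = -4

X = [5, -4, -4]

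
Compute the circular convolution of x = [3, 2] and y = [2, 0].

(x ⊛ y)[n] = Σ(m=0 to 1) x[m] · y[(n-m) mod 2]

Computing each output sample:
(x ⊛ y)[0] = 6
(x ⊛ y)[1] = 4

x ⊛ y = [6, 4]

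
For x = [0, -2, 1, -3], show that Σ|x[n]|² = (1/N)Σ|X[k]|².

Time domain:
Σ|x[n]|² = |0|² + |-2|² + |1|² + |-3|² = 14.0000

Frequency domain:
(1/4)Σ|X[k]|² = (1/4)(|-4|² + |-1-1i|² + |6|² + |-1+1i|²) = (1/4)·56.0000 = 14.0000

Both sides agree, confirming Parseval's theorem.

Σ|x[n]|² = (1/N)Σ|X[k]|² = 14.0000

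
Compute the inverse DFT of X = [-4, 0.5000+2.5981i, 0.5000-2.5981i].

x[n] = (1/3) Σ(k=0 to 2) X[k] · e^(2πikn/3)

Computing each x[n]:
x[0] = -1
x[1] = -3
x[2] = 0

x = [-1, -3, 0]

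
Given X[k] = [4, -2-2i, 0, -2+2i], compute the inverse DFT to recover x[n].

x[n] = (1/4) Σ(k=0 to 3) X[k] · e^(2πikn/4)

Computing each x[n]:
x[0] = 0
x[1] = 2
x[2] = 2
x[3] = 0

x = [0, 2, 2, 0]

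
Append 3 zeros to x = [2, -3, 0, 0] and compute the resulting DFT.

Original 4-point DFT: [-1, 2+3i, 5, 2-3i]
Zero-padded 7-point DFT provides frequency interpolation.

DFT_7([x, 0, ...]) = [-1, 0.1295+2.3455i, 2.6676+2.9248i, 4.7029+1.3017i, 4.7029-1.3017i, 2.6676-2.9248i, 0.1295-2.3455i]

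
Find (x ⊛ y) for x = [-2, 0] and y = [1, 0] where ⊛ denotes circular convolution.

(x ⊛ y)[n] = Σ(m=0 to 1) x[m] · y[(n-m) mod 2]

Computing each output sample:
(x ⊛ y)[0] = -2
(x ⊛ y)[1] = 0

x ⊛ y = [-2, 0]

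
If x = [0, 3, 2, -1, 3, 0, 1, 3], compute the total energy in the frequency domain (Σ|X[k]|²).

Parseval: Σ|x[n]|² = (1/N)Σ|X[k]|², so Σ|X[k]|² = N·Σ|x[n]|² = 8·33.0000

Σ|X[k]|² = N·Σ|x[n]|² = 8·33.0000 = 264.0000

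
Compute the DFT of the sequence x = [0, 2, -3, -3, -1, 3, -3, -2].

X[k] = Σ(n=0 to 7) x[n] · ω_8^(nk)
where ω_8 = e^(-2πi/8)

Computing each X[k]:
X[0] = -7
X[1] = 1.0000+1.4142i
X[2] = 5-10i
X[3] = 1.0000+1.4142i
X[4] = -7
X[5] = 1.0000-1.4142i
X[6] = 5+10i
X[7] = 1.0000-1.4142i

X = [-7, 1.0000+1.4142i, 5-10i, 1.0000+1.4142i, -7, 1.0000-1.4142i, 5+10i, 1.0000-1.4142i]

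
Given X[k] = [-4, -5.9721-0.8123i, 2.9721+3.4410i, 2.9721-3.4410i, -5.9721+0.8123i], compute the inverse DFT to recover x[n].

x[n] = (1/5) Σ(k=0 to 4) X[k] · e^(2πikn/5)

Computing each x[n]:
x[0] = -2
x[1] = -3
x[2] = 3
x[3] = 0
x[4] = -2

x = [-2, -3, 3, 0, -2]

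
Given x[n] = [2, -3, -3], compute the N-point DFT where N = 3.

X[k] = Σ(n=0 to 2) x[n] · ω_3^(nk)
where ω_3 = e^(-2πi/3)

Computing each X[k]:
X[0] = -4
X[1] = 5
X[2] = 5

X = [-4, 5, 5]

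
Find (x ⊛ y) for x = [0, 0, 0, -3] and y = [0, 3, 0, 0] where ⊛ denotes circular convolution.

(x ⊛ y)[n] = Σ(m=0 to 3) x[m] · y[(n-m) mod 4]

Computing each output sample:
(x ⊛ y)[0] = -9
(x ⊛ y)[1] = 0
(x ⊛ y)[2] = 0
(x ⊛ y)[3] = 0

x ⊛ y = [-9, 0, 0, 0]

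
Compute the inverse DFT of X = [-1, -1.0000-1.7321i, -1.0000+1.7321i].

x[n] = (1/3) Σ(k=0 to 2) X[k] · e^(2πikn/3)

Computing each x[n]:
x[0] = -1
x[1] = 1
x[2] = -1

x = [-1, 1, -1]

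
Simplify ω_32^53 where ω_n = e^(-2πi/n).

Since ω_32^32 = 1, powers reduce modulo 32.
53 mod 32 = 21
So ω_32^53 = ω_32^21 = e^(-2πi·21/32)

ω_32^53 = ω_32^21 = -0.5556+0.8315i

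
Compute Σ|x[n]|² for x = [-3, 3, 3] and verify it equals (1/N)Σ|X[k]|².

Time domain:
Σ|x[n]|² = |-3|² + |3|² + |3|² = 27.0000

Frequency domain:
(1/3)Σ|X[k]|² = (1/3)(|3|² + |-6|² + |-6|²) = (1/3)·81.0000 = 27.0000

Both sides agree, confirming Parseval's theorem.

Σ|x[n]|² = (1/N)Σ|X[k]|² = 27.0000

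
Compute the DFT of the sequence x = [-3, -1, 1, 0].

X[k] = Σ(n=0 to 3) x[n] · ω_4^(nk)
where ω_4 = e^(-2πi/4)

Computing each X[k]:
X[0] = -3
X[1] = -4+1i
X[2] = -1
X[3] = -4-1i

X = [-3, -4+1i, -1, -4-1i]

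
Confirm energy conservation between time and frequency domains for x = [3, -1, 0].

Time domain:
Σ|x[n]|² = |3|² + |-1|² + |0|² = 10.0000

Frequency domain:
(1/3)Σ|X[k]|² = (1/3)(|2|² + |3.5000+0.8660i|² + |3.5000-0.8660i|²) = (1/3)·30.0000 = 10.0000

Both sides agree, confirming Parseval's theorem.

Σ|x[n]|² = (1/N)Σ|X[k]|² = 10.0000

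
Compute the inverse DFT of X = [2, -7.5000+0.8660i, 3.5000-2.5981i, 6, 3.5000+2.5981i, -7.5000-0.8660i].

x[n] = (1/6) Σ(k=0 to 5) X[k] · e^(2πikn/6)

Computing each x[n]:
x[0] = 0
x[1] = -2
x[2] = 1
x[3] = 3
x[4] = 3
x[5] = -3

x = [0, -2, 1, 3, 3, -3]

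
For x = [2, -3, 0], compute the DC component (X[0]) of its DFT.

X[0] = Σ(n=0 to 2) x[n] · ω_3^0 = Σ x[n]
= (2) + (-3) + (0)

X[0] = -1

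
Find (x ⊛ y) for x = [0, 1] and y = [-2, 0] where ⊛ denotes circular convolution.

(x ⊛ y)[n] = Σ(m=0 to 1) x[m] · y[(n-m) mod 2]

Computing each output sample:
(x ⊛ y)[0] = 0
(x ⊛ y)[1] = -2

x ⊛ y = [0, -2]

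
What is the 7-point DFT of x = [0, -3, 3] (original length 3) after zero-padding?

Original 3-point DFT: [0, 5.1962i, -5.1962i]
Zero-padded 7-point DFT provides frequency interpolation.

DFT_7([x, 0, ...]) = [0, -2.5380-0.5793i, -2.0353+4.2264i, 4.5734+3.6471i, 4.5734-3.6471i, -2.0353-4.2264i, -2.5380+0.5793i]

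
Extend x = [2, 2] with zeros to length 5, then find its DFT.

Original 2-point DFT: [4, 0]
Zero-padded 5-point DFT provides frequency interpolation.

DFT_5([x, 0, ...]) = [4, 2.6180-1.9021i, 0.3820-1.1756i, 0.3820+1.1756i, 2.6180+1.9021i]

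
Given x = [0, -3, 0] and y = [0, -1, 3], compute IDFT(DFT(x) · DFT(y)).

(x ⊛ y)[n] = Σ(m=0 to 2) x[m] · y[(n-m) mod 3]

Computing each output sample:
(x ⊛ y)[0] = -9
(x ⊛ y)[1] = 0
(x ⊛ y)[2] = 3

x ⊛ y = [-9, 0, 3]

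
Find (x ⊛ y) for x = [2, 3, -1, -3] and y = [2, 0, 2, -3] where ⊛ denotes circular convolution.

(x ⊛ y)[n] = Σ(m=0 to 3) x[m] · y[(n-m) mod 4]

Computing each output sample:
(x ⊛ y)[0] = -7
(x ⊛ y)[1] = 3
(x ⊛ y)[2] = 11
(x ⊛ y)[3] = -6

x ⊛ y = [-7, 3, 11, -6]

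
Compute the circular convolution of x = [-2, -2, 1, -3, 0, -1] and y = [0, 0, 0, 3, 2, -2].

(x ⊛ y)[n] = Σ(m=0 to 5) x[m] · y[(n-m) mod 6]

Computing each output sample:
(x ⊛ y)[0] = -3
(x ⊛ y)[1] = -8
(x ⊛ y)[2] = 3
(x ⊛ y)[3] = -8
(x ⊛ y)[4] = -8
(x ⊛ y)[5] = 3

x ⊛ y = [-3, -8, 3, -8, -8, 3]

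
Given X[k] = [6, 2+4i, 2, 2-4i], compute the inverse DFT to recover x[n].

x[n] = (1/4) Σ(k=0 to 3) X[k] · e^(2πikn/4)

Computing each x[n]:
x[0] = 3
x[1] = -1
x[2] = 1
x[3] = 3

x = [3, -1, 1, 3]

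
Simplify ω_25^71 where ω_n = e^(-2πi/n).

Since ω_25^25 = 1, powers reduce modulo 25.
71 mod 25 = 21
So ω_25^71 = ω_25^21 = e^(-2πi·21/25)

ω_25^71 = ω_25^21 = 0.5358+0.8443i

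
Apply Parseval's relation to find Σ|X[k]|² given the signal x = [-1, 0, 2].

Parseval: Σ|x[n]|² = (1/N)Σ|X[k]|², so Σ|X[k]|² = N·Σ|x[n]|² = 3·5.0000

Σ|X[k]|² = N·Σ|x[n]|² = 3·5.0000 = 15.0000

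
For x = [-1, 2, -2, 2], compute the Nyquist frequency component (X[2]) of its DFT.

X[2] = Σ(n=0 to 3) x[n] · ω_4^(2n) where ω_4 = e^(-2πi/4)
= (-1)·ω_4^0 + (2)·ω_4^2 + (-2)·ω_4^4 + (2)·ω_4^6

X[2] = -7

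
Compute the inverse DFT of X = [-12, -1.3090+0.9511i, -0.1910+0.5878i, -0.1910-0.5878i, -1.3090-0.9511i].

x[n] = (1/5) Σ(k=0 to 4) X[k] · e^(2πikn/5)

Computing each x[n]:
x[0] = -3
x[1] = -3
x[2] = -2
x[3] = -2
x[4] = -2

x = [-3, -3, -2, -2, -2]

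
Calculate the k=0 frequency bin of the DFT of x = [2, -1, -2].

X[0] = Σ(n=0 to 2) x[n] · ω_3^0 = Σ x[n]
= (2) + (-1) + (-2)

X[0] = -1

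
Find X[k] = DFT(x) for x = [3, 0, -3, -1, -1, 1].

X[k] = Σ(n=0 to 5) x[n] · ω_6^(nk)
where ω_6 = e^(-2πi/6)

Computing each X[k]:
X[0] = -1
X[1] = 6.5000+2.5981i
X[2] = 3.5000-0.8660i
X[3] = -1
X[4] = 3.5000+0.8660i
X[5] = 6.5000-2.5981i

X = [-1, 6.5000+2.5981i, 3.5000-0.8660i, -1, 3.5000+0.8660i, 6.5000-2.5981i]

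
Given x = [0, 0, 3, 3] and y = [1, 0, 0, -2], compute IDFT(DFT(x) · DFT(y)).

(x ⊛ y)[n] = Σ(m=0 to 3) x[m] · y[(n-m) mod 4]

Computing each output sample:
(x ⊛ y)[0] = 0
(x ⊛ y)[1] = -6
(x ⊛ y)[2] = -3
(x ⊛ y)[3] = 3

x ⊛ y = [0, -6, -3, 3]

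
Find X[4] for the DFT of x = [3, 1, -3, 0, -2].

X[4] = Σ(n=0 to 4) x[n] · ω_5^(4n) where ω_5 = e^(-2πi/5)
= (3)·ω_5^0 + (1)·ω_5^4 + (-3)·ω_5^8 + (0)·ω_5^12 + (-2)·ω_5^16

X[4] = 5.1180+1.0898i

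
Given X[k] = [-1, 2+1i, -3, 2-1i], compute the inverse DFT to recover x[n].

x[n] = (1/4) Σ(k=0 to 3) X[k] · e^(2πikn/4)

Computing each x[n]:
x[0] = 0
x[1] = 0
x[2] = -2
x[3] = 1

x = [0, 0, -2, 1]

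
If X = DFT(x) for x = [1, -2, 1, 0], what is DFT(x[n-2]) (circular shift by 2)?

Time shift by 2: X_shifted[k] = ω_4^(2k) · X[k]
Shifted x = [1, 0, 1, -2]

DFT(x[n-2]) = [0, -2i, 4, 2i]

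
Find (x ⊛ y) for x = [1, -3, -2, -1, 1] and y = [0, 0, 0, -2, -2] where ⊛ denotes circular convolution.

(x ⊛ y)[n] = Σ(m=0 to 4) x[m] · y[(n-m) mod 5]

Computing each output sample:
(x ⊛ y)[0] = 10
(x ⊛ y)[1] = 6
(x ⊛ y)[2] = 0
(x ⊛ y)[3] = -4
(x ⊛ y)[4] = 4

x ⊛ y = [10, 6, 0, -4, 4]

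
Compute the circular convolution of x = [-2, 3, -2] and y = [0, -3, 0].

(x ⊛ y)[n] = Σ(m=0 to 2) x[m] · y[(n-m) mod 3]

Computing each output sample:
(x ⊛ y)[0] = 6
(x ⊛ y)[1] = 6
(x ⊛ y)[2] = -9

x ⊛ y = [6, 6, -9]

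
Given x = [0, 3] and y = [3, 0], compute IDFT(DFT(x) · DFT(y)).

(x ⊛ y)[n] = Σ(m=0 to 1) x[m] · y[(n-m) mod 2]

Computing each output sample:
(x ⊛ y)[0] = 0
(x ⊛ y)[1] = 9

x ⊛ y = [0, 9]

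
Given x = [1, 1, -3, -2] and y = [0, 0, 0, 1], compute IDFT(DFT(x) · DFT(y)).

(x ⊛ y)[n] = Σ(m=0 to 3) x[m] · y[(n-m) mod 4]

Computing each output sample:
(x ⊛ y)[0] = 1
(x ⊛ y)[1] = -3
(x ⊛ y)[2] = -2
(x ⊛ y)[3] = 1

x ⊛ y = [1, -3, -2, 1]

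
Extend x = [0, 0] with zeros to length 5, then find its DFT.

Original 2-point DFT: [0, 0]
Zero-padded 5-point DFT provides frequency interpolation.

DFT_5([x, 0, ...]) = [0, 0, 0, 0, 0]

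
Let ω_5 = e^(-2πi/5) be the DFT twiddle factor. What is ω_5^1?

ω_5^1 = e^(-2πi·1/5)
= cos(-2π·1/5) + i·sin(-2π·1/5)
= cos(-2π/5) + i·sin(-2π/5)

ω_5^1 = cos(-2π/5) + i·sin(-2π/5) = 0.3090-0.9511i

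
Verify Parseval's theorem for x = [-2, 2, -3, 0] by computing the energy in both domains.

Time domain:
Σ|x[n]|² = |-2|² + |2|² + |-3|² + |0|² = 17.0000

Frequency domain:
(1/4)Σ|X[k]|² = (1/4)(|-3|² + |1-2i|² + |-7|² + |1+2i|²) = (1/4)·68.0000 = 17.0000

Both sides agree, confirming Parseval's theorem.

Σ|x[n]|² = (1/N)Σ|X[k]|² = 17.0000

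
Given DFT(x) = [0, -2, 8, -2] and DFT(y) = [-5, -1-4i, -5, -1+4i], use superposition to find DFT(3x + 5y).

By linearity: DFT(3x + 5y) = 3·DFT(x) + 5·DFT(y)
= 3·[0, -2, 8, -2] + 5·[-5, -1-4i, -5, -1+4i]

Computing element-wise:
Z[0] = 3·(0) + 5·(-5) = -25
Z[1] = 3·(-2) + 5·(-1-4i) = -11-20i
Z[2] = 3·(8) + 5·(-5) = -1
Z[3] = 3·(-2) + 5·(-1+4i) = -11+20i

DFT(3x + 5y) = 3·X + 5·Y = [-25, -11-20i, -1, -11+20i]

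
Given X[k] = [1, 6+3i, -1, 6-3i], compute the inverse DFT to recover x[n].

x[n] = (1/4) Σ(k=0 to 3) X[k] · e^(2πikn/4)

Computing each x[n]:
x[0] = 3
x[1] = -1
x[2] = -3
x[3] = 2

x = [3, -1, -3, 2]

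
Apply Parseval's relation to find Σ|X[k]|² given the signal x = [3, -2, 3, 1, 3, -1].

Parseval: Σ|x[n]|² = (1/N)Σ|X[k]|², so Σ|X[k]|² = N·Σ|x[n]|² = 6·33.0000

Σ|X[k]|² = N·Σ|x[n]|² = 6·33.0000 = 198.0000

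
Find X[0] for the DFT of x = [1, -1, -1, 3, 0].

X[0] = Σ(n=0 to 4) x[n] · ω_5^0 = Σ x[n]
= (1) + (-1) + (-1) + (3) + (0)

X[0] = 2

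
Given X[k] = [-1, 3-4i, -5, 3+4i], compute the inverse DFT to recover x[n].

x[n] = (1/4) Σ(k=0 to 3) X[k] · e^(2πikn/4)

Computing each x[n]:
x[0] = 0
x[1] = 3
x[2] = -3
x[3] = -1

x = [0, 3, -3, -1]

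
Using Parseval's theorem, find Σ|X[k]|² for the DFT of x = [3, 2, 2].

Parseval: Σ|x[n]|² = (1/N)Σ|X[k]|², so Σ|X[k]|² = N·Σ|x[n]|² = 3·17.0000

Σ|X[k]|² = N·Σ|x[n]|² = 3·17.0000 = 51.0000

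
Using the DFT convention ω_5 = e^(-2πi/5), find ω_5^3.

ω_5^3 = e^(-2πi·3/5)
= cos(-2π·3/5) + i·sin(-2π·3/5)
= cos(-6π/5) + i·sin(-6π/5)

ω_5^3 = cos(-6π/5) + i·sin(-6π/5) = -0.8090+0.5878i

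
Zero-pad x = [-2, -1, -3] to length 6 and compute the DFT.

Original 3-point DFT: [-6, -1.7321i, 1.7321i]
Zero-padded 6-point DFT provides frequency interpolation.

DFT_6([x, 0, ...]) = [-6, -1.0000+3.4641i, -1.7321i, -4, 1.7321i, -1.0000-3.4641i]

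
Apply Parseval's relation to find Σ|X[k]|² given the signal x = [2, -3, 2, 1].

Parseval: Σ|x[n]|² = (1/N)Σ|X[k]|², so Σ|X[k]|² = N·Σ|x[n]|² = 4·18.0000

Σ|X[k]|² = N·Σ|x[n]|² = 4·18.0000 = 72.0000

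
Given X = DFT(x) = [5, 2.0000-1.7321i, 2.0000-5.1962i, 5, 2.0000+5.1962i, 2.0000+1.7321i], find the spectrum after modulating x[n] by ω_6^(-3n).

Modulation property: DFT(ω_6^(-3n)·x[n]) = X[(k-3) mod 6], so circularly shift X by 3 positions.

X[k-3] = [5, 2.0000+5.1962i, 2.0000+1.7321i, 5, 2.0000-1.7321i, 2.0000-5.1962i]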